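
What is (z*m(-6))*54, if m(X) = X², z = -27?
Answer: -52488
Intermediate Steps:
(z*m(-6))*54 = -27*(-6)²*54 = -27*36*54 = -972*54 = -52488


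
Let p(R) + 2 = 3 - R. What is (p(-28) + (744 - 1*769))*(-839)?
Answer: -3356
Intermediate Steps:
p(R) = 1 - R (p(R) = -2 + (3 - R) = 1 - R)
(p(-28) + (744 - 1*769))*(-839) = ((1 - 1*(-28)) + (744 - 1*769))*(-839) = ((1 + 28) + (744 - 769))*(-839) = (29 - 25)*(-839) = 4*(-839) = -3356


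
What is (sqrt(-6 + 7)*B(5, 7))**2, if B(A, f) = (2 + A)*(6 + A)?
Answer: 5929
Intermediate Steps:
(sqrt(-6 + 7)*B(5, 7))**2 = (sqrt(-6 + 7)*(12 + 5**2 + 8*5))**2 = (sqrt(1)*(12 + 25 + 40))**2 = (1*77)**2 = 77**2 = 5929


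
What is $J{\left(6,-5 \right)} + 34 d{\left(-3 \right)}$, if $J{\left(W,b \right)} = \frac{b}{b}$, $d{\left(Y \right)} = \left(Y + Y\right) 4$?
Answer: $-815$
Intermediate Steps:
$d{\left(Y \right)} = 8 Y$ ($d{\left(Y \right)} = 2 Y 4 = 8 Y$)
$J{\left(W,b \right)} = 1$
$J{\left(6,-5 \right)} + 34 d{\left(-3 \right)} = 1 + 34 \cdot 8 \left(-3\right) = 1 + 34 \left(-24\right) = 1 - 816 = -815$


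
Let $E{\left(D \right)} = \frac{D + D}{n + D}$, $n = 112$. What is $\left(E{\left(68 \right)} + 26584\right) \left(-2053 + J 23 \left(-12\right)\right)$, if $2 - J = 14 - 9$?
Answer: $- \frac{293096930}{9} \approx -3.2566 \cdot 10^{7}$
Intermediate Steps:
$J = -3$ ($J = 2 - \left(14 - 9\right) = 2 - 5 = -3$)
$E{\left(D \right)} = \frac{2 D}{112 + D}$ ($E{\left(D \right)} = \frac{D + D}{112 + D} = \frac{2 D}{112 + D}$)
$\left(E{\left(68 \right)} + 26584\right) \left(-2053 + J 23 \left(-12\right)\right) = \left(2 \cdot 68 \frac{1}{112 + 68} + 26584\right) \left(-2053 + \left(-3\right) 23 \left(-12\right)\right) = \left(2 \cdot 68 \cdot \frac{1}{180} + 26584\right) \left(-2053 - -828\right) = \left(2 \cdot 68 \cdot \frac{1}{180} + 26584\right) \left(-2053 + 828\right) = \left(\frac{34}{45} + 26584\right) \left(-1225\right) = \frac{1196314}{45} \left(-1225\right) = - \frac{293096930}{9}$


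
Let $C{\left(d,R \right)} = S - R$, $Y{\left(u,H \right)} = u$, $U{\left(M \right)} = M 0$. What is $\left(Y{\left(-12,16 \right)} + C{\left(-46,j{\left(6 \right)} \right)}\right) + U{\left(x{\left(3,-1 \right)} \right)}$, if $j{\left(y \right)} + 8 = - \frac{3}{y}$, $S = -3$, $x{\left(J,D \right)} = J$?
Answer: $- \frac{13}{2} \approx -6.5$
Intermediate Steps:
$U{\left(M \right)} = 0$
$j{\left(y \right)} = -8 - \frac{3}{y}$
$C{\left(d,R \right)} = -3 - R$
$\left(Y{\left(-12,16 \right)} + C{\left(-46,j{\left(6 \right)} \right)}\right) + U{\left(x{\left(3,-1 \right)} \right)} = \left(-12 - \left(-5 - \frac{1}{2}\right)\right) + 0 = \left(-12 - - \frac{11}{2}\right) + 0 = \left(-12 + \left(-3 + \frac{17}{2}\right)\right) + 0 = \left(-12 + \frac{11}{2}\right) + 0 = - \frac{13}{2} + 0 = - \frac{13}{2}$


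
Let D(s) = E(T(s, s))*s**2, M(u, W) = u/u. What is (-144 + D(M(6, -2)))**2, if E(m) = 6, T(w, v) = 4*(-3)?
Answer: 19044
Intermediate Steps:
T(w, v) = -12
M(u, W) = 1
D(s) = 6*s**2
(-144 + D(M(6, -2)))**2 = (-144 + 6*1**2)**2 = (-144 + 6*1)**2 = (-144 + 6)**2 = (-138)**2 = 19044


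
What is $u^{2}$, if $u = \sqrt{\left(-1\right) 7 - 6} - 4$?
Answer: $\left(4 - i \sqrt{13}\right)^{2} \approx 3.0 - 28.844 i$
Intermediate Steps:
$u = -4 + i \sqrt{13}$ ($u = \sqrt{-7 - 6} - 4 = \sqrt{-13} - 4 = i \sqrt{13} - 4 = -4 + i \sqrt{13} \approx -4.0 + 3.6056 i$)
$u^{2} = \left(-4 + i \sqrt{13}\right)^{2}$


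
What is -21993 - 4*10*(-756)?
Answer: 8247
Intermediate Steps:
-21993 - 4*10*(-756) = -21993 - 40*(-756) = -21993 + 30240 = 8247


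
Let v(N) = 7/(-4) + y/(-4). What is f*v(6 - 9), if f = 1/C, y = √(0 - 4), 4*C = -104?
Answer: 7/104 + I/52 ≈ 0.067308 + 0.019231*I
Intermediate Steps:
C = -26 (C = (¼)*(-104) = -26)
y = 2*I (y = √(-4) = 2*I ≈ 2.0*I)
f = -1/26 (f = 1/(-26) = -1/26 ≈ -0.038462)
v(N) = -7/4 - I/2 (v(N) = 7/(-4) + (2*I)/(-4) = 7*(-¼) + (2*I)*(-¼) = -7/4 - I/2)
f*v(6 - 9) = -(-7/4 - I/2)/26 = 7/104 + I/52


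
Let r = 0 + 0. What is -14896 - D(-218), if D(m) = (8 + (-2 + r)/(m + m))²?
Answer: -710962529/47524 ≈ -14960.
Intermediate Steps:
r = 0
D(m) = (8 - 1/m)² (D(m) = (8 + (-2 + 0)/(m + m))² = (8 - 2*1/(2*m))² = (8 - 1/m)²)
-14896 - D(-218) = -14896 - (-1 + 8*(-218))²/(-218)² = -14896 - (-1 - 1744)²/47524 = -14896 - (-1745)²/47524 = -14896 - 3045025/47524 = -710962529/47524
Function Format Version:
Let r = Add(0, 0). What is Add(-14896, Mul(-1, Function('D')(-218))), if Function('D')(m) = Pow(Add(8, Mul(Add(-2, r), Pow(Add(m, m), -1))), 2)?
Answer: Rational(-710962529, 47524) ≈ -14960.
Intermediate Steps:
r = 0
Function('D')(m) = Pow(Add(8, Mul(-1, Pow(m, -1))), 2) (Function('D')(m) = Pow(Add(8, Mul(Add(-2, 0), Pow(Add(m, m), -1))), 2) = Pow(Add(8, Mul(-2, Pow(Mul(2, m), -1))), 2) = Pow(Add(8, Mul(-2, Mul(Rational(1, 2), Pow(m, -1)))), 2) = Pow(Add(8, Mul(-1, Pow(m, -1))), 2))
Add(-14896, Mul(-1, Function('D')(-218))) = Add(-14896, Mul(-1, Mul(Pow(-218, -2), Pow(Add(-1, Mul(8, -218)), 2)))) = Add(-14896, Mul(-1, Mul(Rational(1, 47524), Pow(Add(-1, -1744), 2)))) = Add(-14896, Mul(-1, Mul(Rational(1, 47524), Pow(-1745, 2)))) = Add(-14896, Mul(-1, Mul(Rational(1, 47524), 3045025))) = Add(-14896, Mul(-1, Rational(3045025, 47524))) = Add(-14896, Rational(-3045025, 47524)) = Rational(-710962529, 47524)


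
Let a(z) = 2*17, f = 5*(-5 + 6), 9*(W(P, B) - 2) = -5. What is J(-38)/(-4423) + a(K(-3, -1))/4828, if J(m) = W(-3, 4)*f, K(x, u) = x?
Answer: 30577/5652594 ≈ 0.0054094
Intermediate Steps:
W(P, B) = 13/9 (W(P, B) = 2 + (⅑)*(-5) = 2 - 5/9 = 13/9)
f = 5 (f = 5*1 = 5)
a(z) = 34
J(m) = 65/9 (J(m) = (13/9)*5 = 65/9)
J(-38)/(-4423) + a(K(-3, -1))/4828 = (65/9)/(-4423) + 34/4828 = (65/9)*(-1/4423) + 34*(1/4828) = -65/39807 + 1/142 = 30577/5652594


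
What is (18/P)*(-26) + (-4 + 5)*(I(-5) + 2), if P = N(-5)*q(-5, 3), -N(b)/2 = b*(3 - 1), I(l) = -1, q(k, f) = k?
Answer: 142/25 ≈ 5.6800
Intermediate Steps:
N(b) = -4*b (N(b) = -2*b*(3 - 1) = -2*b*2 = -4*b)
P = -100 (P = -4*(-5)*(-5) = 20*(-5) = -100)
(18/P)*(-26) + (-4 + 5)*(I(-5) + 2) = (18/(-100))*(-26) + (-4 + 5)*(-1 + 2) = (18*(-1/100))*(-26) + 1*1 = -9/50*(-26) + 1 = 117/25 + 1 = 142/25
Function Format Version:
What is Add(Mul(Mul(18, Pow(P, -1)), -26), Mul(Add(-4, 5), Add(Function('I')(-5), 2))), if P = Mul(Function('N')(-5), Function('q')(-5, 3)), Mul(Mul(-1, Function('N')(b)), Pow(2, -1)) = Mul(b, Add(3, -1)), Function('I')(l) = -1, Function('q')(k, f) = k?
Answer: Rational(142, 25) ≈ 5.6800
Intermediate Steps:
Function('N')(b) = Mul(-4, b) (Function('N')(b) = Mul(-2, Mul(b, Add(3, -1))) = Mul(-2, Mul(b, 2)) = Mul(-2, Mul(2, b)) = Mul(-4, b))
P = -100 (P = Mul(Mul(-4, -5), -5) = Mul(20, -5) = -100)
Add(Mul(Mul(18, Pow(P, -1)), -26), Mul(Add(-4, 5), Add(Function('I')(-5), 2))) = Add(Mul(Mul(18, Pow(-100, -1)), -26), Mul(Add(-4, 5), Add(-1, 2))) = Add(Mul(Mul(18, Rational(-1, 100)), -26), Mul(1, 1)) = Add(Mul(Rational(-9, 50), -26), 1) = Add(Rational(117, 25), 1) = Rational(142, 25)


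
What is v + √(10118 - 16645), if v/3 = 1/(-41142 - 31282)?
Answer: -3/72424 + I*√6527 ≈ -4.1423e-5 + 80.79*I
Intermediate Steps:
v = -3/72424 (v = 3/(-41142 - 31282) = 3/(-72424) = 3*(-1/72424) = -3/72424 ≈ -4.1423e-5)
v + √(10118 - 16645) = -3/72424 + √(10118 - 16645) = -3/72424 + √(-6527) = -3/72424 + I*√6527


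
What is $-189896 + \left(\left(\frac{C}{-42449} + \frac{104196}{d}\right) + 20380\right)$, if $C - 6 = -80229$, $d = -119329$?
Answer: $- \frac{4591768131779}{27087683} \approx -1.6952 \cdot 10^{5}$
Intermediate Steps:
$C = -80223$ ($C = 6 - 80229 = -80223$)
$-189896 + \left(\left(\frac{C}{-42449} + \frac{104196}{d}\right) + 20380\right) = -189896 + \left(\left(- \frac{80223}{-42449} + \frac{104196}{-119329}\right) + 20380\right) = -189896 + \left(\left(\left(-80223\right) \left(- \frac{1}{42449}\right) + 104196 \left(- \frac{1}{119329}\right)\right) + 20380\right) = -189896 + \left(\left(\frac{429}{227} - \frac{104196}{119329}\right) + 20380\right) = -189896 + \left(\frac{27539649}{27087683} + 20380\right) = -189896 + \frac{552074519189}{27087683} = - \frac{4591768131779}{27087683}$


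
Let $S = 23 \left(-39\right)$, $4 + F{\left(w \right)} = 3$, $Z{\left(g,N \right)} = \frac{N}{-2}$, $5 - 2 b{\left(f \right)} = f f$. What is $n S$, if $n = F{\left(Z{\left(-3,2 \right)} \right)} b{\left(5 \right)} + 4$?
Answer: $-12558$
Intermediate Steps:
$b{\left(f \right)} = \frac{5}{2} - \frac{f^{2}}{2}$ ($b{\left(f \right)} = \frac{5}{2} - \frac{f f}{2} = \frac{5}{2} - \frac{f^{2}}{2}$)
$Z{\left(g,N \right)} = - \frac{N}{2}$ ($Z{\left(g,N \right)} = N \left(- \frac{1}{2}\right) = - \frac{N}{2}$)
$F{\left(w \right)} = -1$ ($F{\left(w \right)} = -4 + 3 = -1$)
$S = -897$
$n = 14$ ($n = - (\frac{5}{2} - \frac{5^{2}}{2}) + 4 = - (\frac{5}{2} - \frac{25}{2}) + 4 = \left(-1\right) \left(-10\right) + 4 = 10 + 4 = 14$)
$n S = 14 \left(-897\right) = -12558$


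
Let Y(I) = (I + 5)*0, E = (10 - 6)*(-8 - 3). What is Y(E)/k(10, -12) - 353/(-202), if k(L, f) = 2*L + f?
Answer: 353/202 ≈ 1.7475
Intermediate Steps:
k(L, f) = f + 2*L
E = -44 (E = 4*(-11) = -44)
Y(I) = 0 (Y(I) = (5 + I)*0 = 0)
Y(E)/k(10, -12) - 353/(-202) = 0/(-12 + 2*10) - 353/(-202) = 0/(-12 + 20) - 353*(-1/202) = 0/8 + 353/202 = 0*(1/8) + 353/202 = 0 + 353/202 = 353/202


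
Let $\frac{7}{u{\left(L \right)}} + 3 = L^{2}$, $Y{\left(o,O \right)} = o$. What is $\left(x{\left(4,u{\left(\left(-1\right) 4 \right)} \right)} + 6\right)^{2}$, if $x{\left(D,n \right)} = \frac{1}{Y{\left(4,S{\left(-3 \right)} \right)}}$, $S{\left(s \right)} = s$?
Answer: $\frac{625}{16} \approx 39.063$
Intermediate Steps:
$u{\left(L \right)} = \frac{7}{-3 + L^{2}}$
$x{\left(D,n \right)} = \frac{1}{4}$
$\left(x{\left(4,u{\left(\left(-1\right) 4 \right)} \right)} + 6\right)^{2} = \left(\frac{1}{4} + 6\right)^{2} = \left(\frac{25}{4}\right)^{2} = \frac{625}{16}$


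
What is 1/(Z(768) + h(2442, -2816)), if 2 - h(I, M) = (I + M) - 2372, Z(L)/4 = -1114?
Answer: -1/1708 ≈ -0.00058548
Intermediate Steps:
Z(L) = -4456 (Z(L) = 4*(-1114) = -4456)
h(I, M) = 2374 - I - M (h(I, M) = 2 - ((I + M) - 2372) = 2 - (-2372 + I + M) = 2 + (2372 - I - M) = 2374 - I - M)
1/(Z(768) + h(2442, -2816)) = 1/(-4456 + (2374 - 1*2442 - 1*(-2816))) = 1/(-4456 + (2374 - 2442 + 2816)) = 1/(-4456 + 2748) = 1/(-1708) = -1/1708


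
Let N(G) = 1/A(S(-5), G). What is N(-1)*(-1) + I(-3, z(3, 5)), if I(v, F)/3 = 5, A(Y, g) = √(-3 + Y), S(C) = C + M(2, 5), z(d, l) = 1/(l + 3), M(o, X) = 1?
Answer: 15 + I*√7/7 ≈ 15.0 + 0.37796*I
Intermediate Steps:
z(d, l) = 1/(3 + l)
S(C) = 1 + C (S(C) = C + 1 = 1 + C)
I(v, F) = 15 (I(v, F) = 3*5 = 15)
N(G) = -I*√7/7 (N(G) = 1/(√(-3 + (1 - 5))) = 1/(√(-3 - 4)) = 1/(√(-7)) = 1/(I*√7) = -I*√7/7)
N(-1)*(-1) + I(-3, z(3, 5)) = -I*√7/7*(-1) + 15 = I*√7/7 + 15 = 15 + I*√7/7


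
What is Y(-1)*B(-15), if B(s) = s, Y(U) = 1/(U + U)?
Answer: 15/2 ≈ 7.5000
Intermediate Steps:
Y(U) = 1/(2*U)
Y(-1)*B(-15) = ((½)/(-1))*(-15) = ((½)*(-1))*(-15) = -½*(-15) = 15/2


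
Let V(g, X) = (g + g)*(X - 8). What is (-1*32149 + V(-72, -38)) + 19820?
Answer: -5705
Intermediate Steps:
V(g, X) = 2*g*(-8 + X) (V(g, X) = (2*g)*(-8 + X) = 2*g*(-8 + X))
(-1*32149 + V(-72, -38)) + 19820 = (-1*32149 + 2*(-72)*(-8 - 38)) + 19820 = (-32149 + 2*(-72)*(-46)) + 19820 = (-32149 + 6624) + 19820 = -25525 + 19820 = -5705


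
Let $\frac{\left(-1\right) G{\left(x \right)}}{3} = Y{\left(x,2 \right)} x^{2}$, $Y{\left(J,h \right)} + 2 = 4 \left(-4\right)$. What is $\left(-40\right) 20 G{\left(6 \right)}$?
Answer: $-1555200$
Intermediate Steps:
$Y{\left(J,h \right)} = -18$ ($Y{\left(J,h \right)} = -2 + 4 \left(-4\right) = -2 - 16 = -18$)
$G{\left(x \right)} = 54 x^{2}$ ($G{\left(x \right)} = - 3 \left(- 18 x^{2}\right) = 54 x^{2}$)
$\left(-40\right) 20 G{\left(6 \right)} = \left(-40\right) 20 \cdot 54 \cdot 6^{2} = - 800 \cdot 54 \cdot 36 = \left(-800\right) 1944 = -1555200$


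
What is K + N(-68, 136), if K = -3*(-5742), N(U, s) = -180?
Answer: 17046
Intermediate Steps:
K = 17226
K + N(-68, 136) = 17226 - 180 = 17046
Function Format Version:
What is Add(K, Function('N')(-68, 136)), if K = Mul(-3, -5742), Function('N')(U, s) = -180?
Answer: 17046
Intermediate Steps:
K = 17226
Add(K, Function('N')(-68, 136)) = Add(17226, -180) = 17046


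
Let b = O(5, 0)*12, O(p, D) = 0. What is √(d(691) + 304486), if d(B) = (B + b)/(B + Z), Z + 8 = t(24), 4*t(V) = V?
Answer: √144546374505/689 ≈ 551.80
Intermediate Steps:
t(V) = V/4
Z = -2 (Z = -8 + (¼)*24 = -8 + 6 = -2)
b = 0 (b = 0*12 = 0)
d(B) = B/(-2 + B) (d(B) = (B + 0)/(B - 2) = B/(-2 + B))
√(d(691) + 304486) = √(691/(-2 + 691) + 304486) = √(691/689 + 304486) = √(209791545/689) = √144546374505/689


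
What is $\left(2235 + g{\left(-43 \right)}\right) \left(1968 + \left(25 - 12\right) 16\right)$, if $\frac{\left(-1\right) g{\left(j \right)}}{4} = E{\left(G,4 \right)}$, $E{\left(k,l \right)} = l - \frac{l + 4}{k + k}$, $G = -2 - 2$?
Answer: $4819840$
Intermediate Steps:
$G = -4$
$E{\left(k,l \right)} = l - \frac{4 + l}{2 k}$
$g{\left(j \right)} = -20$ ($g{\left(j \right)} = - 4 \frac{-2 - 2 - 16}{-4} = - 4 \left(- \frac{-2 - 2 - 16}{4}\right) = - 4 \left(\left(- \frac{1}{4}\right) \left(-20\right)\right) = \left(-4\right) 5 = -20$)
$\left(2235 + g{\left(-43 \right)}\right) \left(1968 + \left(25 - 12\right) 16\right) = \left(2235 - 20\right) \left(1968 + \left(25 - 12\right) 16\right) = 2215 \left(1968 + 13 \cdot 16\right) = 2215 \left(1968 + 208\right) = 2215 \cdot 2176 = 4819840$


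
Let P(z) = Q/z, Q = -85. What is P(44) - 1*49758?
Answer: -2189437/44 ≈ -49760.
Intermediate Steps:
P(z) = -85/z
P(44) - 1*49758 = -85/44 - 1*49758 = -85*1/44 - 49758 = -85/44 - 49758 = -2189437/44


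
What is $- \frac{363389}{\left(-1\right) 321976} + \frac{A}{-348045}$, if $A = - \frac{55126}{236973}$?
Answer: $\frac{4173701380361}{3698050518360} \approx 1.1286$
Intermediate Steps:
$A = - \frac{1282}{5511}$ ($A = \left(-55126\right) \frac{1}{236973} = - \frac{1282}{5511} \approx -0.23263$)
$- \frac{363389}{\left(-1\right) 321976} + \frac{A}{-348045} = - \frac{363389}{\left(-1\right) 321976} - \frac{1282}{5511 \left(-348045\right)} = - \frac{363389}{-321976} - - \frac{1282}{1918075995} = \left(-363389\right) \left(- \frac{1}{321976}\right) + \frac{1282}{1918075995} = \frac{363389}{321976} + \frac{1282}{1918075995} = \frac{4173701380361}{3698050518360}$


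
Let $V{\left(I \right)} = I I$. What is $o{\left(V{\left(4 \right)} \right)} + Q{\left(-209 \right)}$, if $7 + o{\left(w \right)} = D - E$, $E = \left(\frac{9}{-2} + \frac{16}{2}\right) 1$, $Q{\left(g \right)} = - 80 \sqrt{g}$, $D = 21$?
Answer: $\frac{21}{2} - 80 i \sqrt{209} \approx 10.5 - 1156.5 i$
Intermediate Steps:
$V{\left(I \right)} = I^{2}$
$E = \frac{7}{2}$ ($E = \left(9 \left(- \frac{1}{2}\right) + 16 \cdot \frac{1}{2}\right) 1 = \left(- \frac{9}{2} + 8\right) 1 = \frac{7}{2} \cdot 1 = \frac{7}{2} \approx 3.5$)
$o{\left(w \right)} = \frac{21}{2}$ ($o{\left(w \right)} = -7 + \left(21 - \frac{7}{2}\right) = -7 + \frac{35}{2} = \frac{21}{2}$)
$o{\left(V{\left(4 \right)} \right)} + Q{\left(-209 \right)} = \frac{21}{2} - 80 \sqrt{-209} = \frac{21}{2} - 80 i \sqrt{209}$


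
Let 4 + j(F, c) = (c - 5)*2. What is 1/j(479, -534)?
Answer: -1/1082 ≈ -0.00092421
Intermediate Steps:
j(F, c) = -14 + 2*c (j(F, c) = -4 + (c - 5)*2 = -4 + (-5 + c)*2 = -4 + (-10 + 2*c) = -14 + 2*c)
1/j(479, -534) = 1/(-14 + 2*(-534)) = 1/(-14 - 1068) = 1/(-1082) = -1/1082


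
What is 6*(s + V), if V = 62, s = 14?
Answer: 456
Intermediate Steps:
6*(s + V) = 6*(14 + 62) = 6*76 = 456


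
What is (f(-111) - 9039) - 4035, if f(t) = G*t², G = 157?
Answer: 1921323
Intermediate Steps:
f(t) = 157*t²
(f(-111) - 9039) - 4035 = (157*(-111)² - 9039) - 4035 = (157*12321 - 9039) - 4035 = (1934397 - 9039) - 4035 = 1925358 - 4035 = 1921323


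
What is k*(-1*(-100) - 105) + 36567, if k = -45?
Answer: 36792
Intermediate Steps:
k*(-1*(-100) - 105) + 36567 = -45*(-1*(-100) - 105) + 36567 = -45*(100 - 105) + 36567 = -45*(-5) + 36567 = 225 + 36567 = 36792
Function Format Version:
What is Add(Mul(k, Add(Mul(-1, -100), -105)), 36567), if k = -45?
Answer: 36792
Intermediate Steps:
Add(Mul(k, Add(Mul(-1, -100), -105)), 36567) = Add(Mul(-45, Add(Mul(-1, -100), -105)), 36567) = Add(Mul(-45, Add(100, -105)), 36567) = Add(Mul(-45, -5), 36567) = Add(225, 36567) = 36792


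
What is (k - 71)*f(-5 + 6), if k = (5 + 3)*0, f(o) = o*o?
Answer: -71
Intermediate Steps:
f(o) = o**2
k = 0 (k = 8*0 = 0)
(k - 71)*f(-5 + 6) = (0 - 71)*(-5 + 6)**2 = -71*1**2 = -71*1 = -71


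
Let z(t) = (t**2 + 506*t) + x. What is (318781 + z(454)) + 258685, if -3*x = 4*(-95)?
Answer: 3040298/3 ≈ 1.0134e+6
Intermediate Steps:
x = 380/3 (x = -4*(-95)/3 = -1/3*(-380) = 380/3 ≈ 126.67)
z(t) = 380/3 + t**2 + 506*t (z(t) = (t**2 + 506*t) + 380/3 = 380/3 + t**2 + 506*t)
(318781 + z(454)) + 258685 = (318781 + (380/3 + 454**2 + 506*454)) + 258685 = (318781 + (380/3 + 206116 + 229724)) + 258685 = (318781 + 1307900/3) + 258685 = 2264243/3 + 258685 = 3040298/3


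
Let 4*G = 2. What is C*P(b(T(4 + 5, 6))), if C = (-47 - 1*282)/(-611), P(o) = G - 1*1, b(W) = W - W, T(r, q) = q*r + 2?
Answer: -7/26 ≈ -0.26923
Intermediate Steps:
G = 1/2 (G = (1/4)*2 = 1/2 ≈ 0.50000)
T(r, q) = 2 + q*r
b(W) = 0
P(o) = -1/2 (P(o) = 1/2 - 1*1 = 1/2 - 1 = -1/2)
C = 7/13 (C = (-47 - 282)*(-1/611) = -329*(-1/611) = 7/13 ≈ 0.53846)
C*P(b(T(4 + 5, 6))) = (7/13)*(-1/2) = -7/26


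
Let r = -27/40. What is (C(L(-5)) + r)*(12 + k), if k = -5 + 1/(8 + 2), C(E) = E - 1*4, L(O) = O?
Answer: -27477/400 ≈ -68.693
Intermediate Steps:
C(E) = -4 + E (C(E) = E - 4 = -4 + E)
r = -27/40 (r = -27*1/40 = -27/40 ≈ -0.67500)
k = -49/10 (k = -5 + 1/10 = -49/10 ≈ -4.9000)
(C(L(-5)) + r)*(12 + k) = ((-4 - 5) - 27/40)*(12 - 49/10) = (-9 - 27/40)*(71/10) = -387/40*71/10 = -27477/400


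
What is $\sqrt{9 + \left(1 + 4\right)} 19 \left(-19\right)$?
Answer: $- 361 \sqrt{14} \approx -1350.7$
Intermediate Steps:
$\sqrt{9 + \left(1 + 4\right)} 19 \left(-19\right) = \sqrt{9 + 5} \cdot 19 \left(-19\right) = \sqrt{14} \cdot 19 \left(-19\right) = 19 \sqrt{14} \left(-19\right) = - 361 \sqrt{14}$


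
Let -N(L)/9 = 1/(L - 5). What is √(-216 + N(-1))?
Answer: I*√858/2 ≈ 14.646*I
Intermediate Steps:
N(L) = -9/(-5 + L) (N(L) = -9/(L - 5) = -9/(-5 + L))
√(-216 + N(-1)) = √(-216 - 9/(-5 - 1)) = √(-216 - 9/(-6)) = √(-216 - 9*(-⅙)) = √(-216 + 3/2) = √(-429/2) = I*√858/2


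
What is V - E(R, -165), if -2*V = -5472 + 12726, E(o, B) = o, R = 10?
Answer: -3637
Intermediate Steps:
V = -3627 (V = -(-5472 + 12726)/2 = -½*7254 = -3627)
V - E(R, -165) = -3627 - 1*10 = -3627 - 10 = -3637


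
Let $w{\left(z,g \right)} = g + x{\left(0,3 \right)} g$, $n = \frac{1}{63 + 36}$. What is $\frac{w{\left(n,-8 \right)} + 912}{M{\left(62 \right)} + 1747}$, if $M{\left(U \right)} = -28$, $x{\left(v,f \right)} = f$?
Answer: $\frac{880}{1719} \approx 0.51193$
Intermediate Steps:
$n = \frac{1}{99} \approx 0.010101$
$w{\left(z,g \right)} = 4 g$ ($w{\left(z,g \right)} = g + 3 g = 4 g$)
$\frac{w{\left(n,-8 \right)} + 912}{M{\left(62 \right)} + 1747} = \frac{4 \left(-8\right) + 912}{-28 + 1747} = \frac{-32 + 912}{1719} = 880 \cdot \frac{1}{1719} = \frac{880}{1719}$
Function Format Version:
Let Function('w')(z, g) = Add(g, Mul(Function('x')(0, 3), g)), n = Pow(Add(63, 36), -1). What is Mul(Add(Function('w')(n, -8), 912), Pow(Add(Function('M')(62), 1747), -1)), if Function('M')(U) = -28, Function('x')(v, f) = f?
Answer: Rational(880, 1719) ≈ 0.51193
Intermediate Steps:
n = Rational(1, 99) (n = Pow(99, -1) = Rational(1, 99) ≈ 0.010101)
Function('w')(z, g) = Mul(4, g) (Function('w')(z, g) = Add(g, Mul(3, g)) = Mul(4, g))
Mul(Add(Function('w')(n, -8), 912), Pow(Add(Function('M')(62), 1747), -1)) = Mul(Add(Mul(4, -8), 912), Pow(Add(-28, 1747), -1)) = Mul(Add(-32, 912), Pow(1719, -1)) = Mul(880, Rational(1, 1719)) = Rational(880, 1719)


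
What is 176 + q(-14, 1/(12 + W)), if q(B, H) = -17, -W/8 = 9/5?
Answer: 159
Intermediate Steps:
W = -72/5 ≈ -14.400
176 + q(-14, 1/(12 + W)) = 176 - 17 = 159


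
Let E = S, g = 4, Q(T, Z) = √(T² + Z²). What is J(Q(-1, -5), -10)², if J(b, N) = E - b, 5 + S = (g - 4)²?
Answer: (5 + √26)² ≈ 101.99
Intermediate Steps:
S = -5 (S = -5 + (4 - 4)² = -5 + 0² = -5 + 0 = -5)
E = -5
J(b, N) = -5 - b
J(Q(-1, -5), -10)² = (-5 - √((-1)² + (-5)²))² = (-5 - √(1 + 25))² = (-5 - √26)²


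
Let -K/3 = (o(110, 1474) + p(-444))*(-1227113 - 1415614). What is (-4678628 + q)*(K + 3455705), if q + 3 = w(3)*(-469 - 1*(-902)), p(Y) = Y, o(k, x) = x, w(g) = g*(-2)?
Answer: -38243216685343915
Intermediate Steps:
w(g) = -2*g
q = -2601 (q = -3 + (-2*3)*(-469 - 1*(-902)) = -3 - 6*(-469 + 902) = -3 - 6*433 = -3 - 2598 = -2601)
K = 8166026430 (K = -3*(1474 - 444)*(-1227113 - 1415614) = -3090*(-2642727) = -3*(-2722008810) = 8166026430)
(-4678628 + q)*(K + 3455705) = (-4678628 - 2601)*(8166026430 + 3455705) = -4681229*8169482135 = -38243216685343915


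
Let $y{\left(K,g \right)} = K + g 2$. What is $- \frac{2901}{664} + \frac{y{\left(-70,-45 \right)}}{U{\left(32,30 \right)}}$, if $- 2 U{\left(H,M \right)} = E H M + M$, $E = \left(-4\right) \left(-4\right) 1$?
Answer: $- \frac{4443391}{1021896} \approx -4.3482$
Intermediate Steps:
$E = 16$ ($E = 16 \cdot 1 = 16$)
$y{\left(K,g \right)} = K + 2 g$
$U{\left(H,M \right)} = - \frac{M}{2} - 8 H M$ ($U{\left(H,M \right)} = - \frac{16 H M + M}{2} = - \frac{M + 16 H M}{2} = - \frac{M}{2} - 8 H M$)
$- \frac{2901}{664} + \frac{y{\left(-70,-45 \right)}}{U{\left(32,30 \right)}} = - \frac{2901}{664} + \frac{-70 + 2 \left(-45\right)}{\left(- \frac{1}{2}\right) 30 \left(1 + 16 \cdot 32\right)} = \left(-2901\right) \frac{1}{664} + \frac{-70 - 90}{\left(- \frac{1}{2}\right) 30 \left(1 + 512\right)} = - \frac{2901}{664} - \frac{160}{\left(- \frac{1}{2}\right) 30 \cdot 513} = - \frac{2901}{664} - \frac{160}{-7695} = - \frac{2901}{664} - - \frac{32}{1539} = - \frac{2901}{664} + \frac{32}{1539} = - \frac{4443391}{1021896}$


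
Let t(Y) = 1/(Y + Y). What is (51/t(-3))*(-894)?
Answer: 273564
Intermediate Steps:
t(Y) = 1/(2*Y)
(51/t(-3))*(-894) = (51/(((1/2)/(-3))))*(-894) = (51/(((1/2)*(-1/3))))*(-894) = (51/(-1/6))*(-894) = (51*(-6))*(-894) = -306*(-894) = 273564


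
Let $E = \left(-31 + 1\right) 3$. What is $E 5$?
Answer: $-450$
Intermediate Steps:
$E = -90$ ($E = \left(-30\right) 3 = -90$)
$E 5 = \left(-90\right) 5 = -450$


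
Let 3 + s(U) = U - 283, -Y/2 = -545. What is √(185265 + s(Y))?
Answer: 13*√1101 ≈ 431.36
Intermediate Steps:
Y = 1090 (Y = -2*(-545) = 1090)
s(U) = -286 + U (s(U) = -3 + (U - 283) = -3 + (-283 + U) = -286 + U)
√(185265 + s(Y)) = √(185265 + (-286 + 1090)) = √(185265 + 804) = √186069 = 13*√1101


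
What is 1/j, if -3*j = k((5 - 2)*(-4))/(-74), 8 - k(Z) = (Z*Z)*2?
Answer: -111/140 ≈ -0.79286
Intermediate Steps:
k(Z) = 8 - 2*Z**2 (k(Z) = 8 - Z*Z*2 = 8 - Z**2*2 = 8 - 2*Z**2)
j = -140/111 (j = -(8 - 2*16*(5 - 2)**2)/(3*(-74)) = -(-1)*(8 - 2*(3*(-4))**2)/222 = -(-1)*(8 - 2*(-12)**2)/222 = -(-1)*(8 - 2*144)/222 = -(-1)*(8 - 288)/222 = -(-1)*(-280)/222 = -1/3*140/37 = -140/111 ≈ -1.2613)
1/j = 1/(-140/111) = -111/140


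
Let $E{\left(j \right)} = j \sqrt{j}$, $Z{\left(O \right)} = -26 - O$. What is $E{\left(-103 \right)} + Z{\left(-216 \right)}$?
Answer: $190 - 103 i \sqrt{103} \approx 190.0 - 1045.3 i$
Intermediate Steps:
$E{\left(j \right)} = j^{\frac{3}{2}}$
$E{\left(-103 \right)} + Z{\left(-216 \right)} = \left(-103\right)^{\frac{3}{2}} - -190 = - 103 i \sqrt{103} + \left(-26 + 216\right) = - 103 i \sqrt{103} + 190 = 190 - 103 i \sqrt{103}$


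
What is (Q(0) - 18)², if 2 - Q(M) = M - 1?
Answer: 225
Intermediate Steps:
Q(M) = 3 - M (Q(M) = 2 - (M - 1) = 2 - (-1 + M) = 2 + (1 - M) = 3 - M)
(Q(0) - 18)² = ((3 - 1*0) - 18)² = ((3 + 0) - 18)² = (3 - 18)² = (-15)² = 225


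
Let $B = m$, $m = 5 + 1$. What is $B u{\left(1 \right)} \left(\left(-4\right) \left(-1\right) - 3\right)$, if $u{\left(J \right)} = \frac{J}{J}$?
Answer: $6$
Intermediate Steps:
$m = 6$
$B = 6$
$u{\left(J \right)} = 1$
$B u{\left(1 \right)} \left(\left(-4\right) \left(-1\right) - 3\right) = 6 \cdot 1 \left(\left(-4\right) \left(-1\right) - 3\right) = 6 \left(4 - 3\right) = 6 \cdot 1 = 6$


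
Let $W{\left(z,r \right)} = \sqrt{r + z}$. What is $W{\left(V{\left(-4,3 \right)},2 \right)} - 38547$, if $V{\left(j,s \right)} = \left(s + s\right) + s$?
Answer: $-38547 + \sqrt{11} \approx -38544.0$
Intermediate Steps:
$V{\left(j,s \right)} = 3 s$ ($V{\left(j,s \right)} = 2 s + s = 3 s$)
$W{\left(V{\left(-4,3 \right)},2 \right)} - 38547 = \sqrt{2 + 3 \cdot 3} - 38547 = \sqrt{2 + 9} - 38547 = \sqrt{11} - 38547 = -38547 + \sqrt{11}$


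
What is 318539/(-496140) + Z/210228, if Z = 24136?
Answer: -4582581821/8691876660 ≈ -0.52723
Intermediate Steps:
318539/(-496140) + Z/210228 = 318539/(-496140) + 24136/210228 = 318539*(-1/496140) + 24136*(1/210228) = -318539/496140 + 6034/52557 = -4582581821/8691876660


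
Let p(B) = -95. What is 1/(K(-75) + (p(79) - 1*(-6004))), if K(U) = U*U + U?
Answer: 1/11459 ≈ 8.7268e-5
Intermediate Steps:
K(U) = U + U² (K(U) = U² + U = U + U²)
1/(K(-75) + (p(79) - 1*(-6004))) = 1/(-75*(1 - 75) + (-95 - 1*(-6004))) = 1/(-75*(-74) + (-95 + 6004)) = 1/(5550 + 5909) = 1/11459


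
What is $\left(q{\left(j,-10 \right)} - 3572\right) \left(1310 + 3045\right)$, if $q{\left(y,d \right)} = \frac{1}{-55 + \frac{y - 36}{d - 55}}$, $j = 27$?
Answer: $- \frac{55473193035}{3566} \approx -1.5556 \cdot 10^{7}$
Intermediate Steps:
$q{\left(y,d \right)} = \frac{1}{-55 + \frac{-36 + y}{-55 + d}}$
$\left(q{\left(j,-10 \right)} - 3572\right) \left(1310 + 3045\right) = \left(\frac{-55 - 10}{2989 + 27 - -550} - 3572\right) \left(1310 + 3045\right) = \left(\frac{1}{2989 + 27 + 550} \left(-65\right) - 3572\right) 4355 = \left(\frac{1}{3566} \left(-65\right) - 3572\right) 4355 = \left(- \frac{65}{3566} - 3572\right) 4355 = \left(- \frac{12737817}{3566}\right) 4355 = - \frac{55473193035}{3566}$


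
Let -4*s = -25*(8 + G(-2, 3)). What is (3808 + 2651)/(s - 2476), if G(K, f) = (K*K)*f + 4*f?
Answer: -6459/2276 ≈ -2.8379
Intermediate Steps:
G(K, f) = 4*f + f*K² (G(K, f) = K²*f + 4*f = f*K² + 4*f = 4*f + f*K²)
s = 200 (s = -(-25)*(8 + 3*(4 + (-2)²))/4 = -(-25)*(8 + 3*(4 + 4))/4 = -(-25)*(8 + 3*8)/4 = -(-25)*(8 + 24)/4 = -(-25)*32/4 = -¼*(-800) = 200)
(3808 + 2651)/(s - 2476) = (3808 + 2651)/(200 - 2476) = 6459/(-2276) = 6459*(-1/2276) = -6459/2276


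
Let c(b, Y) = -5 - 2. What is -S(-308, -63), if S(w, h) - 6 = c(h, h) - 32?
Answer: 33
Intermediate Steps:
c(b, Y) = -7
S(w, h) = -33 (S(w, h) = 6 + (-7 - 32) = 6 - 39 = -33)
-S(-308, -63) = -1*(-33) = 33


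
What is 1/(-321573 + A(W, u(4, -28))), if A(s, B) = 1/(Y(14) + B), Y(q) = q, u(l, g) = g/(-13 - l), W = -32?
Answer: -266/85538401 ≈ -3.1097e-6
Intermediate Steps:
A(s, B) = 1/(14 + B)
1/(-321573 + A(W, u(4, -28))) = 1/(-321573 + 1/(14 - 1*(-28)/(13 + 4))) = 1/(-321573 + 1/(14 - 1*(-28)/17)) = 1/(-321573 + 1/(14 - 1*(-28)*1/17)) = 1/(-321573 + 1/(14 + 28/17)) = 1/(-321573 + 1/(266/17)) = 1/(-321573 + 17/266) = 1/(-85538401/266) = -266/85538401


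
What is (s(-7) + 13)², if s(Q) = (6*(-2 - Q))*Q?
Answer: 38809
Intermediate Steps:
s(Q) = Q*(-12 - 6*Q) (s(Q) = (-12 - 6*Q)*Q = Q*(-12 - 6*Q))
(s(-7) + 13)² = (-6*(-7)*(2 - 7) + 13)² = (-6*(-7)*(-5) + 13)² = (-210 + 13)² = (-197)² = 38809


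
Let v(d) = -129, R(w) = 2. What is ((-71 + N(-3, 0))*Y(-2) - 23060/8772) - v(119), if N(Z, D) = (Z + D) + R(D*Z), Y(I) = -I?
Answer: -38660/2193 ≈ -17.629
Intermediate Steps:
N(Z, D) = 2 + D + Z (N(Z, D) = (Z + D) + 2 = (D + Z) + 2 = 2 + D + Z)
((-71 + N(-3, 0))*Y(-2) - 23060/8772) - v(119) = ((-71 + (2 + 0 - 3))*(-1*(-2)) - 23060/8772) - 1*(-129) = ((-71 - 1)*2 - 23060/8772) + 129 = (-72*2 - 1*5765/2193) + 129 = (-144 - 5765/2193) + 129 = -321557/2193 + 129 = -38660/2193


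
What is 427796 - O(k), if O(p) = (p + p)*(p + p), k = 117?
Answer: 373040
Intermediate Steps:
O(p) = 4*p² (O(p) = (2*p)*(2*p) = 4*p²)
427796 - O(k) = 427796 - 4*117² = 427796 - 4*13689 = 427796 - 1*54756 = 427796 - 54756 = 373040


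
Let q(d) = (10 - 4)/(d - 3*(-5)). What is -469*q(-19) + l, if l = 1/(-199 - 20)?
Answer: 308131/438 ≈ 703.50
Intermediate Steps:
q(d) = 6/(15 + d) (q(d) = 6/(d + 15) = 6/(15 + d))
l = -1/219 (l = 1/(-219) = -1/219 ≈ -0.0045662)
-469*q(-19) + l = -2814/(15 - 19) - 1/219 = -2814/(-4) - 1/219 = -2814*(-1)/4 - 1/219 = -469*(-3/2) - 1/219 = 1407/2 - 1/219 = 308131/438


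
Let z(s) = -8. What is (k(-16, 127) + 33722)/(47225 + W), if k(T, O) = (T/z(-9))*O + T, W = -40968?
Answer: 33960/6257 ≈ 5.4275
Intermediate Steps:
k(T, O) = T - O*T/8 (k(T, O) = (T/(-8))*O + T = (T*(-⅛))*O + T = (-T/8)*O + T = -O*T/8 + T = T - O*T/8)
(k(-16, 127) + 33722)/(47225 + W) = ((⅛)*(-16)*(8 - 1*127) + 33722)/(47225 - 40968) = ((⅛)*(-16)*(8 - 127) + 33722)/6257 = ((⅛)*(-16)*(-119) + 33722)*(1/6257) = (238 + 33722)*(1/6257) = 33960*(1/6257) = 33960/6257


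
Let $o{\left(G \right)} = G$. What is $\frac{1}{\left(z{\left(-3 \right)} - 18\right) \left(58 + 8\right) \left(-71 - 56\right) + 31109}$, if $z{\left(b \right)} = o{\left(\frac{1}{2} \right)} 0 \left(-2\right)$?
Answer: $\frac{1}{181985} \approx 5.495 \cdot 10^{-6}$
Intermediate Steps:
$z{\left(b \right)} = 0$ ($z{\left(b \right)} = \frac{1}{2} \cdot 0 \left(-2\right) = 0 \left(-2\right) = 0$)
$\frac{1}{\left(z{\left(-3 \right)} - 18\right) \left(58 + 8\right) \left(-71 - 56\right) + 31109} = \frac{1}{\left(0 - 18\right) \left(58 + 8\right) \left(-71 - 56\right) + 31109} = \frac{1}{- 18 \cdot 66 \left(-71 - 56\right) + 31109} = \frac{1}{- 18 \cdot 66 \left(-127\right) + 31109} = \frac{1}{\left(-18\right) \left(-8382\right) + 31109} = \frac{1}{150876 + 31109} = \frac{1}{181985}$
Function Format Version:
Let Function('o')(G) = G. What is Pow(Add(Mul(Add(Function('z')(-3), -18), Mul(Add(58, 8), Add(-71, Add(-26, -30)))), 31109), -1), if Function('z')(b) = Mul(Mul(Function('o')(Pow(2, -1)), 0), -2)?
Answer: Rational(1, 181985) ≈ 5.4950e-6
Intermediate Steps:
Function('z')(b) = 0 (Function('z')(b) = Mul(Mul(Pow(2, -1), 0), -2) = Mul(Mul(Rational(1, 2), 0), -2) = Mul(0, -2) = 0)
Pow(Add(Mul(Add(Function('z')(-3), -18), Mul(Add(58, 8), Add(-71, Add(-26, -30)))), 31109), -1) = Pow(Add(Mul(Add(0, -18), Mul(Add(58, 8), Add(-71, Add(-26, -30)))), 31109), -1) = Pow(Add(Mul(-18, Mul(66, Add(-71, -56))), 31109), -1) = Pow(Add(Mul(-18, Mul(66, -127)), 31109), -1) = Pow(Add(Mul(-18, -8382), 31109), -1) = Pow(Add(150876, 31109), -1) = Pow(181985, -1) = Rational(1, 181985)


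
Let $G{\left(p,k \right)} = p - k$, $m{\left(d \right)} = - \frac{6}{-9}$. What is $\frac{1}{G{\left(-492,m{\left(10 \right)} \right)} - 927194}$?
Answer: $- \frac{3}{2783060} \approx -1.0779 \cdot 10^{-6}$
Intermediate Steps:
$m{\left(d \right)} = \frac{2}{3}$ ($m{\left(d \right)} = \left(-6\right) \left(- \frac{1}{9}\right) = \frac{2}{3}$)
$\frac{1}{G{\left(-492,m{\left(10 \right)} \right)} - 927194} = \frac{1}{\left(-492 - \frac{2}{3}\right) - 927194} = \frac{1}{- \frac{1478}{3} - 927194} = \frac{1}{- \frac{2783060}{3}} = - \frac{3}{2783060}$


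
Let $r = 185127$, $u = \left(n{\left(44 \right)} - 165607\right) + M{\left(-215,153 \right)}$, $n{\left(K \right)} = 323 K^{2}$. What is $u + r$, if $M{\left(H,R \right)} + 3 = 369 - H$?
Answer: $645429$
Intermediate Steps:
$M{\left(H,R \right)} = 366 - H$ ($M{\left(H,R \right)} = -3 - \left(-369 + H\right) = 366 - H$)
$u = 460302$ ($u = \left(323 \cdot 44^{2} - 165607\right) + \left(366 - -215\right) = \left(323 \cdot 1936 - 165607\right) + \left(366 + 215\right) = \left(625328 - 165607\right) + 581 = 459721 + 581 = 460302$)
$u + r = 460302 + 185127 = 645429$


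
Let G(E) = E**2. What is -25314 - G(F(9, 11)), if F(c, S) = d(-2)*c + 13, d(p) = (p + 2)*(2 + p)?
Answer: -25483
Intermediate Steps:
d(p) = (2 + p)**2 (d(p) = (2 + p)*(2 + p) = (2 + p)**2)
F(c, S) = 13 (F(c, S) = (2 - 2)**2*c + 13 = 0**2*c + 13 = 0*c + 13 = 0 + 13 = 13)
-25314 - G(F(9, 11)) = -25314 - 1*13**2 = -25314 - 1*169 = -25314 - 169 = -25483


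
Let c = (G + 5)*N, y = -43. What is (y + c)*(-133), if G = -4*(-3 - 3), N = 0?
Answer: 5719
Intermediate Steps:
G = 24 (G = -4*(-6) = 24)
c = 0 (c = (24 + 5)*0 = 29*0 = 0)
(y + c)*(-133) = (-43 + 0)*(-133) = -43*(-133) = 5719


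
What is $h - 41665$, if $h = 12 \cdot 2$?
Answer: $-41641$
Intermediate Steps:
$h = 24$
$h - 41665 = 24 - 41665 = -41641$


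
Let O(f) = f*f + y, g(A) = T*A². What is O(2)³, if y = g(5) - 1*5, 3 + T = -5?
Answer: -8120601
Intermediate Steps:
T = -8 (T = -3 - 5 = -8)
g(A) = -8*A²
y = -205 (y = -8*5² - 1*5 = -8*25 - 5 = -200 - 5 = -205)
O(f) = -205 + f² (O(f) = f*f - 205 = f² - 205 = -205 + f²)
O(2)³ = (-205 + 2²)³ = (-205 + 4)³ = (-201)³ = -8120601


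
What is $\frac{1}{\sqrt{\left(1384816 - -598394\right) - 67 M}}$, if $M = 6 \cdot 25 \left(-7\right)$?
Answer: $\frac{\sqrt{513390}}{1026780} \approx 0.00069783$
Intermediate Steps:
$M = -1050$ ($M = 150 \left(-7\right) = -1050$)
$\frac{1}{\sqrt{\left(1384816 - -598394\right) - 67 M}} = \frac{1}{\sqrt{\left(1384816 - -598394\right) - -70350}} = \frac{1}{\sqrt{\left(1384816 + 598394\right) + 70350}} = \frac{1}{\sqrt{1983210 + 70350}} = \frac{1}{\sqrt{2053560}} = \frac{1}{2 \sqrt{513390}} = \frac{\sqrt{513390}}{1026780}$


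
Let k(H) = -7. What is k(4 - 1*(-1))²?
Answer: 49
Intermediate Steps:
k(4 - 1*(-1))² = (-7)² = 49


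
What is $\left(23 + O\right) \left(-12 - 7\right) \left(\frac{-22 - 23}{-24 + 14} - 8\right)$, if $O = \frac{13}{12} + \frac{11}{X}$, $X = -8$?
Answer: $\frac{72485}{48} \approx 1510.1$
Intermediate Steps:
$O = - \frac{7}{24}$ ($O = \frac{13}{12} + \frac{11}{-8} = 13 \cdot \frac{1}{12} + 11 \left(- \frac{1}{8}\right) = \frac{13}{12} - \frac{11}{8} = - \frac{7}{24} \approx -0.29167$)
$\left(23 + O\right) \left(-12 - 7\right) \left(\frac{-22 - 23}{-24 + 14} - 8\right) = \left(23 - \frac{7}{24}\right) \left(-12 - 7\right) \left(\frac{-22 - 23}{-24 + 14} - 8\right) = \frac{545}{24} \left(-19\right) \left(- \frac{45}{-10} - 8\right) = - \frac{10355 \left(\left(-45\right) \left(- \frac{1}{10}\right) - 8\right)}{24} = - \frac{10355 \left(\frac{9}{2} - 8\right)}{24} = \left(- \frac{10355}{24}\right) \left(- \frac{7}{2}\right) = \frac{72485}{48}$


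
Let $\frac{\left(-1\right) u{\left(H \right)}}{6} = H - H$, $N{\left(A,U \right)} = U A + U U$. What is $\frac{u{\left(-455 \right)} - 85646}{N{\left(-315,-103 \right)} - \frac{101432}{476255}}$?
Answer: $- \frac{20394667865}{10252290669} \approx -1.9893$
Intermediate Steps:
$N{\left(A,U \right)} = U^{2} + A U$ ($N{\left(A,U \right)} = A U + U^{2} = U^{2} + A U$)
$u{\left(H \right)} = 0$ ($u{\left(H \right)} = - 6 \left(H - H\right) = \left(-6\right) 0 = 0$)
$\frac{u{\left(-455 \right)} - 85646}{N{\left(-315,-103 \right)} - \frac{101432}{476255}} = \frac{0 - 85646}{- 103 \left(-315 - 103\right) - \frac{101432}{476255}} = - \frac{85646}{\left(-103\right) \left(-418\right) - \frac{101432}{476255}} = - \frac{85646}{43054 - \frac{101432}{476255}} = - \frac{85646}{\frac{20504581338}{476255}} = \left(-85646\right) \frac{476255}{20504581338} = - \frac{20394667865}{10252290669}$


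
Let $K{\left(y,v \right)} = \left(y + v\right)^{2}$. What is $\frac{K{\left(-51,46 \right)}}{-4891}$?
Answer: $- \frac{25}{4891} \approx -0.0051114$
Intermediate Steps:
$K{\left(y,v \right)} = \left(v + y\right)^{2}$
$\frac{K{\left(-51,46 \right)}}{-4891} = \frac{\left(46 - 51\right)^{2}}{-4891} = \left(-5\right)^{2} \left(- \frac{1}{4891}\right) = 25 \left(- \frac{1}{4891}\right) = - \frac{25}{4891}$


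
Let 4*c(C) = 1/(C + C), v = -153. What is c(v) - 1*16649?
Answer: -20378377/1224 ≈ -16649.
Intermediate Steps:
c(C) = 1/(8*C) (c(C) = 1/(4*(C + C)) = 1/(4*((2*C))) = (1/(2*C))/4 = 1/(8*C))
c(v) - 1*16649 = (⅛)/(-153) - 1*16649 = (⅛)*(-1/153) - 16649 = -1/1224 - 16649 = -20378377/1224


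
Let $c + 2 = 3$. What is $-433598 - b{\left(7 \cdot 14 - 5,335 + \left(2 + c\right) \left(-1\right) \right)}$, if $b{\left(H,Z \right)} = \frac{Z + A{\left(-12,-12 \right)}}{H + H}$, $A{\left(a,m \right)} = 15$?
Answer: $- \frac{80649575}{186} \approx -4.336 \cdot 10^{5}$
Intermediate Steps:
$c = 1$ ($c = -2 + 3 = 1$)
$b{\left(H,Z \right)} = \frac{15 + Z}{2 H}$ ($b{\left(H,Z \right)} = \frac{Z + 15}{H + H} = \frac{15 + Z}{2 H}$)
$-433598 - b{\left(7 \cdot 14 - 5,335 + \left(2 + c\right) \left(-1\right) \right)} = -433598 - \frac{15 + \left(335 + \left(2 + 1\right) \left(-1\right)\right)}{2 \left(7 \cdot 14 - 5\right)} = -433598 - \frac{15 + \left(335 + 3 \left(-1\right)\right)}{2 \left(98 - 5\right)} = -433598 - \frac{15 + \left(335 - 3\right)}{2 \cdot 93} = -433598 - \frac{1}{2} \cdot \frac{1}{93} \left(15 + 332\right) = -433598 - \frac{1}{2} \cdot \frac{1}{93} \cdot 347 = -433598 - \frac{347}{186} = - \frac{80649575}{186}$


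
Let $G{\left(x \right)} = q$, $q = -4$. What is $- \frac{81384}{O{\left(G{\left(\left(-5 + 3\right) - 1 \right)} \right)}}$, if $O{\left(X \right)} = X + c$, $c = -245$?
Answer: $\frac{27128}{83} \approx 326.84$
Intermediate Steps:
$G{\left(x \right)} = -4$
$O{\left(X \right)} = -245 + X$ ($O{\left(X \right)} = X - 245 = -245 + X$)
$- \frac{81384}{O{\left(G{\left(\left(-5 + 3\right) - 1 \right)} \right)}} = - \frac{81384}{-245 - 4} = - \frac{81384}{-249} = \left(-81384\right) \left(- \frac{1}{249}\right) = \frac{27128}{83}$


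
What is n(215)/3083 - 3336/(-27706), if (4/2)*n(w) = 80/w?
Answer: 221235916/1836478357 ≈ 0.12047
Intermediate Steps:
n(w) = 40/w (n(w) = (80/w)/2 = 40/w)
n(215)/3083 - 3336/(-27706) = (40/215)/3083 - 3336/(-27706) = (40*(1/215))*(1/3083) - 3336*(-1/27706) = (8/43)*(1/3083) + 1668/13853 = 8/132569 + 1668/13853 = 221235916/1836478357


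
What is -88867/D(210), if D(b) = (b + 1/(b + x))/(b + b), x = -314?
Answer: -3881710560/21839 ≈ -1.7774e+5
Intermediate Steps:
D(b) = (b + 1/(-314 + b))/(2*b) (D(b) = (b + 1/(b - 314))/(b + b) = (b + 1/(-314 + b))/((2*b)) = (b + 1/(-314 + b))*(1/(2*b)) = (b + 1/(-314 + b))/(2*b))
-88867/D(210) = -88867*420*(-314 + 210)/(1 + 210² - 314*210) = -88867*(-43680/(1 + 44100 - 65940)) = -88867/((½)*(1/210)*(-1/104)*(-21839)) = -88867/21839/43680 = -88867*43680/21839 = -3881710560/21839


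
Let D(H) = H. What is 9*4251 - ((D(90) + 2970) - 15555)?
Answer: 50754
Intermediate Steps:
9*4251 - ((D(90) + 2970) - 15555) = 9*4251 - ((90 + 2970) - 15555) = 38259 - (3060 - 15555) = 38259 - 1*(-12495) = 38259 + 12495 = 50754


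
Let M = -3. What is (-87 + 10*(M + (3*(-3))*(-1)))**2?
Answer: 729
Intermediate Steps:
(-87 + 10*(M + (3*(-3))*(-1)))**2 = (-87 + 10*(-3 + (3*(-3))*(-1)))**2 = (-87 + 10*(-3 - 9*(-1)))**2 = (-87 + 10*(-3 + 9))**2 = (-87 + 10*6)**2 = (-87 + 60)**2 = (-27)**2 = 729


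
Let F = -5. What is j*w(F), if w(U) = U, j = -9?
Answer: 45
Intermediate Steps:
j*w(F) = -9*(-5) = 45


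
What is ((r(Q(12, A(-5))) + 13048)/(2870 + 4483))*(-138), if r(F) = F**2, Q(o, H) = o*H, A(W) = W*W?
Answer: -4740208/2451 ≈ -1934.0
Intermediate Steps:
A(W) = W**2
Q(o, H) = H*o
((r(Q(12, A(-5))) + 13048)/(2870 + 4483))*(-138) = ((((-5)**2*12)**2 + 13048)/(2870 + 4483))*(-138) = (((25*12)**2 + 13048)/7353)*(-138) = ((300**2 + 13048)*(1/7353))*(-138) = ((90000 + 13048)*(1/7353))*(-138) = (103048*(1/7353))*(-138) = (103048/7353)*(-138) = -4740208/2451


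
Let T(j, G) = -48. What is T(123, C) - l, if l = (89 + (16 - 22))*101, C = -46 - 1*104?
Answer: -8431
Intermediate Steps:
C = -150 (C = -46 - 104 = -150)
l = 8383 (l = (89 - 6)*101 = 83*101 = 8383)
T(123, C) - l = -48 - 1*8383 = -48 - 8383 = -8431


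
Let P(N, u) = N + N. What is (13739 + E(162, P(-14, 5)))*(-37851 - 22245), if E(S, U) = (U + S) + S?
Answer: -843447360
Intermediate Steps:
P(N, u) = 2*N
E(S, U) = U + 2*S (E(S, U) = (S + U) + S = U + 2*S)
(13739 + E(162, P(-14, 5)))*(-37851 - 22245) = (13739 + (2*(-14) + 2*162))*(-37851 - 22245) = (13739 + (-28 + 324))*(-60096) = (13739 + 296)*(-60096) = 14035*(-60096) = -843447360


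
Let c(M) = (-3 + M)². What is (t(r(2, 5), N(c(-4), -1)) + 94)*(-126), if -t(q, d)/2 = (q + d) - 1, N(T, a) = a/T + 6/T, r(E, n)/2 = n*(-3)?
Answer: -137412/7 ≈ -19630.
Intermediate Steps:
r(E, n) = -6*n (r(E, n) = 2*(n*(-3)) = 2*(-3*n) = -6*n)
N(T, a) = 6/T + a/T
t(q, d) = 2 - 2*d - 2*q (t(q, d) = -2*((q + d) - 1) = -2*((d + q) - 1) = -2*(-1 + d + q) = 2 - 2*d - 2*q)
(t(r(2, 5), N(c(-4), -1)) + 94)*(-126) = ((2 - 2*(6 - 1)/((-3 - 4)²) - (-12)*5) + 94)*(-126) = ((2 - 2*5/((-7)²) - 2*(-30)) + 94)*(-126) = ((2 - 2*5/49 + 60) + 94)*(-126) = ((2 - 10/49 + 60) + 94)*(-126) = (3028/49 + 94)*(-126) = (7634/49)*(-126) = -137412/7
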